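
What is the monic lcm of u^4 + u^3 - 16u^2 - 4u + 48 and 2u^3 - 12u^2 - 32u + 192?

u^6 - 9u^5 - 2u^4 + 180u^3 - 296u^2 - 576u + 1152

Repeated division with remainder:
  u^4 + u^3 - 16u^2 - 4u + 48 = ((1/2)u + 7/2)(2u^3 - 12u^2 - 32u + 192) + (42u^2 + 12u - 624)
  2u^3 - 12u^2 - 32u + 192 = ((1/21)u - 44/147)(42u^2 + 12u - 624) + ((64/49)u + 256/49)
  42u^2 + 12u - 624 = ((1029/32)u - 1911/16)((64/49)u + 256/49) + (0)
Last nonzero remainder: (64/49)u + 256/49. Dividing through by 64/49 gives the monic gcd u + 4.
Then lcm(f, g) = f·g / gcd(f, g); expanding and making the result monic gives the answer.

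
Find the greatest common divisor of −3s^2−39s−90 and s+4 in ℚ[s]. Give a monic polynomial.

Apply the Euclidean algorithm:
  −3s^2−39s−90 = (−3s−27)(s+4) + (18)
  s+4 = ((1/18)s+2/9)(18) + (0)
The last nonzero remainder is the constant 18, so the polynomials are coprime and gcd = 1.

1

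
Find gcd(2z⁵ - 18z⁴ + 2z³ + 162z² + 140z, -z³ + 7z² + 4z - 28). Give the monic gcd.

By polynomial division,
  2z⁵ - 18z⁴ + 2z³ + 162z² + 140z = (-2z² + 4z + 18)(-z³ + 7z² + 4z - 28) + (-36z² + 180z + 504)
  -z³ + 7z² + 4z - 28 = ((1/36)z - 1/18)(-36z² + 180z + 504) + (0)
Last nonzero remainder: -36z² + 180z + 504. Dividing through by -36 gives the monic gcd z² - 5z - 14.

z² - 5z - 14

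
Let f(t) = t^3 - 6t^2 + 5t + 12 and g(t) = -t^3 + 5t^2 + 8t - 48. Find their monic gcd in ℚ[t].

t - 4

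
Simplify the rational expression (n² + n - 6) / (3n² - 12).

(n + 3)/(3n + 6)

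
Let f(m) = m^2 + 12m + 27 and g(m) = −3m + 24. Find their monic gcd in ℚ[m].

Apply the Euclidean algorithm:
  m^2 + 12m + 27 = (−(1/3)m − 20/3)(−3m + 24) + (187)
  −3m + 24 = (−(3/187)m + 24/187)(187) + (0)
The last nonzero remainder is the constant 187, so the polynomials are coprime and gcd = 1.

1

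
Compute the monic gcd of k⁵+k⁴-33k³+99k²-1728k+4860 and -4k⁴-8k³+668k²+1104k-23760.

k²+3k-54

By polynomial division,
  k⁵+k⁴-33k³+99k²-1728k+4860 = (-(1/4)k+1/4)(-4k⁴-8k³+668k²+1104k-23760) + (136k³+208k²-7944k+10800)
  -4k⁴-8k³+668k²+1104k-23760 = (-(1/34)k-4/289)(136k³+208k²-7944k+10800) + ((126360/289)k²+(379080/289)k-6823440/289)
  136k³+208k²-7944k+10800 = ((4913/15795)k-1445/3159)((126360/289)k²+(379080/289)k-6823440/289) + (0)
Last nonzero remainder: (126360/289)k²+(379080/289)k-6823440/289. Dividing through by 126360/289 gives the monic gcd k²+3k-54.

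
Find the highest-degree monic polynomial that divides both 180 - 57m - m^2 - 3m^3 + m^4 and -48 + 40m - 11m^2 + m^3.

Apply the Euclidean algorithm:
  m^4 - 3m^3 - m^2 - 57m + 180 = (m + 8)(m^3 - 11m^2 + 40m - 48) + (47m^2 - 329m + 564)
  m^3 - 11m^2 + 40m - 48 = ((1/47)m - 4/47)(47m^2 - 329m + 564) + (0)
Last nonzero remainder: 47m^2 - 329m + 564. Dividing through by 47 gives the monic gcd m^2 - 7m + 12.

12 - 7m + m^2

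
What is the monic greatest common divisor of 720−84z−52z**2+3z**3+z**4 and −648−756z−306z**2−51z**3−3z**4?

By polynomial division,
  z**4+3z**3−52z**2−84z+720 = (−1/3)(−3z**4−51z**3−306z**2−756z−648) + (−14z**3−154z**2−336z+504)
  −3z**4−51z**3−306z**2−756z−648 = ((3/14)z+9/7)(−14z**3−154z**2−336z+504) + (−36z**2−432z−1296)
  −14z**3−154z**2−336z+504 = ((7/18)z−7/18)(−36z**2−432z−1296) + (0)
Last nonzero remainder: −36z**2−432z−1296. Dividing through by −36 gives the monic gcd z**2+12z+36.

36+12z+z**2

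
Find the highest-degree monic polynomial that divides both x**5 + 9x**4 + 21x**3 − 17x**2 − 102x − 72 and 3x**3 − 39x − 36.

By polynomial division,
  x**5 + 9x**4 + 21x**3 − 17x**2 − 102x − 72 = ((1/3)x**2 + 3x + 34/3)(3x**3 − 39x − 36) + (112x**2 + 448x + 336)
  3x**3 − 39x − 36 = ((3/112)x − 3/28)(112x**2 + 448x + 336) + (0)
Last nonzero remainder: 112x**2 + 448x + 336. Dividing through by 112 gives the monic gcd x**2 + 4x + 3.

x**2 + 4x + 3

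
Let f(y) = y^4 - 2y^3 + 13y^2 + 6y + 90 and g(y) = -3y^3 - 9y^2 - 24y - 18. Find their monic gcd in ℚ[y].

y^2 + 2y + 6

Euclidean algorithm in ℚ[y]:
  y^4 - 2y^3 + 13y^2 + 6y + 90 = (-(1/3)y + 5/3)(-3y^3 - 9y^2 - 24y - 18) + (20y^2 + 40y + 120)
  -3y^3 - 9y^2 - 24y - 18 = (-(3/20)y - 3/20)(20y^2 + 40y + 120) + (0)
Last nonzero remainder: 20y^2 + 40y + 120. Dividing through by 20 gives the monic gcd y^2 + 2y + 6.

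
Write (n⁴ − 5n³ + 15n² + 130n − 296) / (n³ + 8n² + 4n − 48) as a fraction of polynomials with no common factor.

Euclidean algorithm in ℚ[n]:
  n⁴ − 5n³ + 15n² + 130n − 296 = (n − 13)(n³ + 8n² + 4n − 48) + (115n² + 230n − 920)
  n³ + 8n² + 4n − 48 = ((1/115)n + 6/115)(115n² + 230n − 920) + (0)
Last nonzero remainder: 115n² + 230n − 920. Dividing through by 115 gives the monic gcd n² + 2n − 8.
Cancel n² + 2n − 8 from numerator and denominator to get the reduced form.

(n² − 7n + 37)/(n + 6)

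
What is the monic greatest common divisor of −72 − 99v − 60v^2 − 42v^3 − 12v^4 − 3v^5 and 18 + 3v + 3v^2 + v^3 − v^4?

Repeated division with remainder:
  −3v^5 − 12v^4 − 42v^3 − 60v^2 − 99v − 72 = (3v + 15)(−v^4 + v^3 + 3v^2 + 3v + 18) + (−66v^3 − 114v^2 − 198v − 342)
  −v^4 + v^3 + 3v^2 + 3v + 18 = ((1/66)v − 5/121)(−66v^3 − 114v^2 − 198v − 342) + ((156/121)v^2 + 468/121)
  −66v^3 − 114v^2 − 198v − 342 = (−(1331/26)v − 2299/26)((156/121)v^2 + 468/121) + (0)
Last nonzero remainder: (156/121)v^2 + 468/121. Dividing through by 156/121 gives the monic gcd v^2 + 3.

3 + v^2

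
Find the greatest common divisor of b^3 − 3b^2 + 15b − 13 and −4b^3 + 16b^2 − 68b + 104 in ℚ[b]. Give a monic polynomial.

b^2 − 2b + 13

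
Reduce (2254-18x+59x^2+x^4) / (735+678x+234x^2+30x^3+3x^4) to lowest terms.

Apply the Euclidean algorithm:
  x^4+59x^2-18x+2254 = (1/3)(3x^4+30x^3+234x^2+678x+735) + (-10x^3-19x^2-244x+2009)
  3x^4+30x^3+234x^2+678x+735 = (-(3/10)x-243/100)(-10x^3-19x^2-244x+2009) + ((11463/100)x^2+(34389/50)x+561687/100)
  -10x^3-19x^2-244x+2009 = (-(1000/11463)x+4100/11463)((11463/100)x^2+(34389/50)x+561687/100) + (0)
Last nonzero remainder: (11463/100)x^2+(34389/50)x+561687/100. Dividing through by 11463/100 gives the monic gcd x^2+6x+49.
Cancel x^2+6x+49 from numerator and denominator to get the reduced form.

(46-6x+x^2)/(15+12x+3x^2)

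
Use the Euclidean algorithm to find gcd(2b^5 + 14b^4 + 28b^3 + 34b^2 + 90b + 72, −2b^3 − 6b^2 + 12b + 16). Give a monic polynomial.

b^2 + 5b + 4

Repeated division with remainder:
  2b^5 + 14b^4 + 28b^3 + 34b^2 + 90b + 72 = (−b^2 − 4b − 8)(−2b^3 − 6b^2 + 12b + 16) + (50b^2 + 250b + 200)
  −2b^3 − 6b^2 + 12b + 16 = (−(1/25)b + 2/25)(50b^2 + 250b + 200) + (0)
Last nonzero remainder: 50b^2 + 250b + 200. Dividing through by 50 gives the monic gcd b^2 + 5b + 4.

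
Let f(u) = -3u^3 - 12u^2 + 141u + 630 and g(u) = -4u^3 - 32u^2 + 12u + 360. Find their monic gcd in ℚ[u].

Apply the Euclidean algorithm:
  -3u^3 - 12u^2 + 141u + 630 = (3/4)(-4u^3 - 32u^2 + 12u + 360) + (12u^2 + 132u + 360)
  -4u^3 - 32u^2 + 12u + 360 = (-(1/3)u + 1)(12u^2 + 132u + 360) + (0)
Last nonzero remainder: 12u^2 + 132u + 360. Dividing through by 12 gives the monic gcd u^2 + 11u + 30.

u^2 + 11u + 30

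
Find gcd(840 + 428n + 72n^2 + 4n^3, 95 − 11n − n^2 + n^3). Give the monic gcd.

Euclidean algorithm in ℚ[n]:
  4n^3 + 72n^2 + 428n + 840 = (4)(n^3 − n^2 − 11n + 95) + (76n^2 + 472n + 460)
  n^3 − n^2 − 11n + 95 = ((1/76)n − 137/1444)(76n^2 + 472n + 460) + ((10010/361)n + 50050/361)
  76n^2 + 472n + 460 = ((13718/5005)n + 16606/5005)((10010/361)n + 50050/361) + (0)
Last nonzero remainder: (10010/361)n + 50050/361. Dividing through by 10010/361 gives the monic gcd n + 5.

5 + n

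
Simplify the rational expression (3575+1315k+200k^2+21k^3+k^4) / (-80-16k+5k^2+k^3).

(715+120k+16k^2+k^3)/(-16+k^2)

Repeated division with remainder:
  k^4+21k^3+200k^2+1315k+3575 = (k+16)(k^3+5k^2-16k-80) + (136k^2+1651k+4855)
  k^3+5k^2-16k-80 = ((1/136)k-971/18496)(136k^2+1651k+4855) + ((646905/18496)k+3234525/18496)
  136k^2+1651k+4855 = ((2515456/646905)k+17959616/646905)((646905/18496)k+3234525/18496) + (0)
Last nonzero remainder: (646905/18496)k+3234525/18496. Dividing through by 646905/18496 gives the monic gcd k+5.
Cancel k+5 from numerator and denominator to get the reduced form.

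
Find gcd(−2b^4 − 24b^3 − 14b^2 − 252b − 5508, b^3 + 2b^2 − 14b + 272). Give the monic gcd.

b^2 − 6b + 34

Repeated division with remainder:
  −2b^4 − 24b^3 − 14b^2 − 252b − 5508 = (−2b − 20)(b^3 + 2b^2 − 14b + 272) + (−2b^2 + 12b − 68)
  b^3 + 2b^2 − 14b + 272 = (−(1/2)b − 4)(−2b^2 + 12b − 68) + (0)
Last nonzero remainder: −2b^2 + 12b − 68. Dividing through by −2 gives the monic gcd b^2 − 6b + 34.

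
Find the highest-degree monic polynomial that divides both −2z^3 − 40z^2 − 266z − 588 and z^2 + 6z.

Apply the Euclidean algorithm:
  −2z^3 − 40z^2 − 266z − 588 = (−2z − 28)(z^2 + 6z) + (−98z − 588)
  z^2 + 6z = (−(1/98)z)(−98z − 588) + (0)
Last nonzero remainder: −98z − 588. Dividing through by −98 gives the monic gcd z + 6.

z + 6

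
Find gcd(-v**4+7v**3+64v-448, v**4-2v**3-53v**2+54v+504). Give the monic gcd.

By polynomial division,
  -v**4+7v**3+64v-448 = (-1)(v**4-2v**3-53v**2+54v+504) + (5v**3-53v**2+118v+56)
  v**4-2v**3-53v**2+54v+504 = ((1/5)v+43/25)(5v**3-53v**2+118v+56) + ((364/25)v**2-(4004/25)v+10192/25)
  5v**3-53v**2+118v+56 = ((125/364)v+25/182)((364/25)v**2-(4004/25)v+10192/25) + (0)
Last nonzero remainder: (364/25)v**2-(4004/25)v+10192/25. Dividing through by 364/25 gives the monic gcd v**2-11v+28.

v**2-11v+28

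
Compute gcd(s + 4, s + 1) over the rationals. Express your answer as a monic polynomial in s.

Apply the Euclidean algorithm:
  s + 4 = (s + 1) + (3)
  s + 1 = ((1/3)s + 1/3)(3) + (0)
The last nonzero remainder is the constant 3, so the polynomials are coprime and gcd = 1.

1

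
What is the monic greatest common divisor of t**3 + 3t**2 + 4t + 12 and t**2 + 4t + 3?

t + 3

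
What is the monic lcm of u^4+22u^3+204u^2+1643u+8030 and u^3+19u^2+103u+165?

u^6+30u^5+395u^4+3605u^3+24234u^2+88885u+120450

By polynomial division,
  u^4+22u^3+204u^2+1643u+8030 = (u+3)(u^3+19u^2+103u+165) + (44u^2+1169u+7535)
  u^3+19u^2+103u+165 = ((1/44)u−333/1936)(44u^2+1169u+7535) + ((257145/1936)u+257145/176)
  44u^2+1169u+7535 = ((85184/257145)u+265232/51429)((257145/1936)u+257145/176) + (0)
Last nonzero remainder: (257145/1936)u+257145/176. Dividing through by 257145/1936 gives the monic gcd u+11.
Then lcm(f, g) = f·g / gcd(f, g); expanding and making the result monic gives the answer.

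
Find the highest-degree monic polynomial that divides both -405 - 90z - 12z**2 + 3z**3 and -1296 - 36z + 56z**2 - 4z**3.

By polynomial division,
  3z**3 - 12z**2 - 90z - 405 = (-3/4)(-4z**3 + 56z**2 - 36z - 1296) + (30z**2 - 117z - 1377)
  -4z**3 + 56z**2 - 36z - 1296 = (-(2/15)z + 101/75)(30z**2 - 117z - 1377) + (-(1551/25)z + 13959/25)
  30z**2 - 117z - 1377 = (-(250/517)z - 1275/517)(-(1551/25)z + 13959/25) + (0)
Last nonzero remainder: -(1551/25)z + 13959/25. Dividing through by -1551/25 gives the monic gcd z - 9.

-9 + z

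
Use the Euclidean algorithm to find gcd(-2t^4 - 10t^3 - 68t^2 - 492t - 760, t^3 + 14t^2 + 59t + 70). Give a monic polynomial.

t^2 + 7t + 10

By polynomial division,
  -2t^4 - 10t^3 - 68t^2 - 492t - 760 = (-2t + 18)(t^3 + 14t^2 + 59t + 70) + (-202t^2 - 1414t - 2020)
  t^3 + 14t^2 + 59t + 70 = (-(1/202)t - 7/202)(-202t^2 - 1414t - 2020) + (0)
Last nonzero remainder: -202t^2 - 1414t - 2020. Dividing through by -202 gives the monic gcd t^2 + 7t + 10.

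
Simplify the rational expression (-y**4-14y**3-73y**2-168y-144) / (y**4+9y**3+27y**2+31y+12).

Repeated division with remainder:
  -y**4-14y**3-73y**2-168y-144 = (-1)(y**4+9y**3+27y**2+31y+12) + (-5y**3-46y**2-137y-132)
  y**4+9y**3+27y**2+31y+12 = (-(1/5)y+1/25)(-5y**3-46y**2-137y-132) + ((36/25)y**2+(252/25)y+432/25)
  -5y**3-46y**2-137y-132 = (-(125/36)y-275/36)((36/25)y**2+(252/25)y+432/25) + (0)
Last nonzero remainder: (36/25)y**2+(252/25)y+432/25. Dividing through by 36/25 gives the monic gcd y**2+7y+12.
Cancel y**2+7y+12 from numerator and denominator to get the reduced form.

(-y**2-7y-12)/(y**2+2y+1)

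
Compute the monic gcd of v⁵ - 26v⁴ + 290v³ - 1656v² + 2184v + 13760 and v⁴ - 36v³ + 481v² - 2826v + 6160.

Repeated division with remainder:
  v⁵ - 26v⁴ + 290v³ - 1656v² + 2184v + 13760 = (v + 10)(v⁴ - 36v³ + 481v² - 2826v + 6160) + (169v³ - 3640v² + 24284v - 47840)
  v⁴ - 36v³ + 481v² - 2826v + 6160 = ((1/169)v - 188/2197)(169v³ - 3640v² + 24284v - 47840) + ((4365/169)v² - (78570/169)v + 349200/169)
  169v³ - 3640v² + 24284v - 47840 = ((28561/4365)v - 101062/4365)((4365/169)v² - (78570/169)v + 349200/169) + (0)
Last nonzero remainder: (4365/169)v² - (78570/169)v + 349200/169. Dividing through by 4365/169 gives the monic gcd v² - 18v + 80.

v² - 18v + 80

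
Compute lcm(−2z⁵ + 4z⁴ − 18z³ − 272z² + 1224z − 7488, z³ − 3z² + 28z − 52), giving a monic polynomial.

Apply the Euclidean algorithm:
  −2z⁵ + 4z⁴ − 18z³ − 272z² + 1224z − 7488 = (−2z² − 2z + 32)(z³ − 3z² + 28z − 52) + (−224z² + 224z − 5824)
  z³ − 3z² + 28z − 52 = (−(1/224)z + 1/112)(−224z² + 224z − 5824) + (0)
Last nonzero remainder: −224z² + 224z − 5824. Dividing through by −224 gives the monic gcd z² − z + 26.
Then lcm(f, g) = f·g / gcd(f, g); expanding and making the result monic gives the answer.

z⁶ − 4z⁵ + 13z⁴ + 118z³ − 884z² + 4968z − 7488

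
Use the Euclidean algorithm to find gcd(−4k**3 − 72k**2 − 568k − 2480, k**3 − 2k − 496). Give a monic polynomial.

k**2 + 8k + 62

Apply the Euclidean algorithm:
  −4k**3 − 72k**2 − 568k − 2480 = (−4)(k**3 − 2k − 496) + (−72k**2 − 576k − 4464)
  k**3 − 2k − 496 = (−(1/72)k + 1/9)(−72k**2 − 576k − 4464) + (0)
Last nonzero remainder: −72k**2 − 576k − 4464. Dividing through by −72 gives the monic gcd k**2 + 8k + 62.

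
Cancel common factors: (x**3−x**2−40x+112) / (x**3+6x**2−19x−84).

Repeated division with remainder:
  x**3−x**2−40x+112 = (x**3+6x**2−19x−84) + (−7x**2−21x+196)
  x**3+6x**2−19x−84 = (−(1/7)x−3/7)(−7x**2−21x+196) + (0)
Last nonzero remainder: −7x**2−21x+196. Dividing through by −7 gives the monic gcd x**2+3x−28.
Cancel x**2+3x−28 from numerator and denominator to get the reduced form.

(x−4)/(x+3)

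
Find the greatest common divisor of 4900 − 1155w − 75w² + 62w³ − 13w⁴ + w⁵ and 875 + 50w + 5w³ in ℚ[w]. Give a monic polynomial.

35 − 5w + w²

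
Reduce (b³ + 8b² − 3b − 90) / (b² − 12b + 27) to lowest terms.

Euclidean algorithm in ℚ[b]:
  b³ + 8b² − 3b − 90 = (b + 20)(b² − 12b + 27) + (210b − 630)
  b² − 12b + 27 = ((1/210)b − 3/70)(210b − 630) + (0)
Last nonzero remainder: 210b − 630. Dividing through by 210 gives the monic gcd b − 3.
Cancel b − 3 from numerator and denominator to get the reduced form.

(b² + 11b + 30)/(b − 9)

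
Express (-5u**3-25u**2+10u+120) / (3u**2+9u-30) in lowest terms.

(-5u**2-35u-60)/(3u+15)

Euclidean algorithm in ℚ[u]:
  -5u**3-25u**2+10u+120 = (-(5/3)u-10/3)(3u**2+9u-30) + (-10u+20)
  3u**2+9u-30 = (-(3/10)u-3/2)(-10u+20) + (0)
Last nonzero remainder: -10u+20. Dividing through by -10 gives the monic gcd u-2.
Cancel u-2 from numerator and denominator to get the reduced form.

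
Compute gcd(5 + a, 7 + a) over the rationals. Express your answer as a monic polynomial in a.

1

Repeated division with remainder:
  a + 5 = (a + 7) + (−2)
  a + 7 = (−(1/2)a − 7/2)(−2) + (0)
The last nonzero remainder is the constant −2, so the polynomials are coprime and gcd = 1.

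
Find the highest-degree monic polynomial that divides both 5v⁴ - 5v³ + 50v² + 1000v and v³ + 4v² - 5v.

Repeated division with remainder:
  5v⁴ - 5v³ + 50v² + 1000v = (5v - 25)(v³ + 4v² - 5v) + (175v² + 875v)
  v³ + 4v² - 5v = ((1/175)v - 1/175)(175v² + 875v) + (0)
Last nonzero remainder: 175v² + 875v. Dividing through by 175 gives the monic gcd v² + 5v.

v² + 5v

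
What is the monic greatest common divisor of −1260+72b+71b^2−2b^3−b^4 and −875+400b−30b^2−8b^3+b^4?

Apply the Euclidean algorithm:
  −b^4−2b^3+71b^2+72b−1260 = (−1)(b^4−8b^3−30b^2+400b−875) + (−10b^3+41b^2+472b−2135)
  b^4−8b^3−30b^2+400b−875 = (−(1/10)b+39/100)(−10b^3+41b^2+472b−2135) + ((121/100)b^2+(121/50)b−847/20)
  −10b^3+41b^2+472b−2135 = (−(1000/121)b+6100/121)((121/100)b^2+(121/50)b−847/20) + (0)
Last nonzero remainder: (121/100)b^2+(121/50)b−847/20. Dividing through by 121/100 gives the monic gcd b^2+2b−35.

−35+2b+b^2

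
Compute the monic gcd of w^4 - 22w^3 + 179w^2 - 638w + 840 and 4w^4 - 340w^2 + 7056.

Euclidean algorithm in ℚ[w]:
  w^4 - 22w^3 + 179w^2 - 638w + 840 = (1/4)(4w^4 - 340w^2 + 7056) + (-22w^3 + 264w^2 - 638w - 924)
  4w^4 - 340w^2 + 7056 = (-(2/11)w - 24/11)(-22w^3 + 264w^2 - 638w - 924) + (120w^2 - 1560w + 5040)
  -22w^3 + 264w^2 - 638w - 924 = (-(11/60)w - 11/60)(120w^2 - 1560w + 5040) + (0)
Last nonzero remainder: 120w^2 - 1560w + 5040. Dividing through by 120 gives the monic gcd w^2 - 13w + 42.

w^2 - 13w + 42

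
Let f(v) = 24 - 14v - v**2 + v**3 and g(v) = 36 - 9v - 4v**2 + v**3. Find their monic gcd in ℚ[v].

-3 + v

Euclidean algorithm in ℚ[v]:
  v**3 - v**2 - 14v + 24 = (v**3 - 4v**2 - 9v + 36) + (3v**2 - 5v - 12)
  v**3 - 4v**2 - 9v + 36 = ((1/3)v - 7/9)(3v**2 - 5v - 12) + (-(80/9)v + 80/3)
  3v**2 - 5v - 12 = (-(27/80)v - 9/20)(-(80/9)v + 80/3) + (0)
Last nonzero remainder: -(80/9)v + 80/3. Dividing through by -80/9 gives the monic gcd v - 3.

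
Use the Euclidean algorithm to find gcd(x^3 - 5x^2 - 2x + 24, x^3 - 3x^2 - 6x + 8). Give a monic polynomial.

Apply the Euclidean algorithm:
  x^3 - 5x^2 - 2x + 24 = (x^3 - 3x^2 - 6x + 8) + (-2x^2 + 4x + 16)
  x^3 - 3x^2 - 6x + 8 = (-(1/2)x + 1/2)(-2x^2 + 4x + 16) + (0)
Last nonzero remainder: -2x^2 + 4x + 16. Dividing through by -2 gives the monic gcd x^2 - 2x - 8.

x^2 - 2x - 8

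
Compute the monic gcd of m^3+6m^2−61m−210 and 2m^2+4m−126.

Repeated division with remainder:
  m^3+6m^2−61m−210 = ((1/2)m+2)(2m^2+4m−126) + (−6m+42)
  2m^2+4m−126 = (−(1/3)m−3)(−6m+42) + (0)
Last nonzero remainder: −6m+42. Dividing through by −6 gives the monic gcd m−7.

m−7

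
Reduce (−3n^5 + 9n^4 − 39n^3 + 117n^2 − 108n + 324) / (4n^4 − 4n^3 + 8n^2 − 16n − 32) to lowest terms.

(−3n^3 + 9n^2 − 27n + 81)/(4n^2 − 4n − 8)

Repeated division with remainder:
  −3n^5 + 9n^4 − 39n^3 + 117n^2 − 108n + 324 = (−(3/4)n + 3/2)(4n^4 − 4n^3 + 8n^2 − 16n − 32) + (−27n^3 + 93n^2 − 108n + 372)
  4n^4 − 4n^3 + 8n^2 − 16n − 32 = (−(4/27)n − 88/243)(−27n^3 + 93n^2 − 108n + 372) + ((2080/81)n^2 + 8320/81)
  −27n^3 + 93n^2 − 108n + 372 = (−(2187/2080)n + 7533/2080)((2080/81)n^2 + 8320/81) + (0)
Last nonzero remainder: (2080/81)n^2 + 8320/81. Dividing through by 2080/81 gives the monic gcd n^2 + 4.
Cancel n^2 + 4 from numerator and denominator to get the reduced form.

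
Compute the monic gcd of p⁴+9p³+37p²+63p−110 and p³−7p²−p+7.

Repeated division with remainder:
  p⁴+9p³+37p²+63p−110 = (p+16)(p³−7p²−p+7) + (150p²+72p−222)
  p³−7p²−p+7 = ((1/150)p−187/3750)(150p²+72p−222) + ((2544/625)p−2544/625)
  150p²+72p−222 = ((15625/424)p+23125/424)((2544/625)p−2544/625) + (0)
Last nonzero remainder: (2544/625)p−2544/625. Dividing through by 2544/625 gives the monic gcd p−1.

p−1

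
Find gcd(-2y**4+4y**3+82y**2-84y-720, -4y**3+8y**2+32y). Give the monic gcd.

Apply the Euclidean algorithm:
  -2y**4+4y**3+82y**2-84y-720 = ((1/2)y)(-4y**3+8y**2+32y) + (66y**2-84y-720)
  -4y**3+8y**2+32y = (-(2/33)y+16/363)(66y**2-84y-720) + (-(960/121)y+3840/121)
  66y**2-84y-720 = (-(1331/160)y-363/16)(-(960/121)y+3840/121) + (0)
Last nonzero remainder: -(960/121)y+3840/121. Dividing through by -960/121 gives the monic gcd y-4.

y-4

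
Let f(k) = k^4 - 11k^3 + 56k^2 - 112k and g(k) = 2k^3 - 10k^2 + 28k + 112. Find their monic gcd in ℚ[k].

Repeated division with remainder:
  k^4 - 11k^3 + 56k^2 - 112k = ((1/2)k - 3)(2k^3 - 10k^2 + 28k + 112) + (12k^2 - 84k + 336)
  2k^3 - 10k^2 + 28k + 112 = ((1/6)k + 1/3)(12k^2 - 84k + 336) + (0)
Last nonzero remainder: 12k^2 - 84k + 336. Dividing through by 12 gives the monic gcd k^2 - 7k + 28.

k^2 - 7k + 28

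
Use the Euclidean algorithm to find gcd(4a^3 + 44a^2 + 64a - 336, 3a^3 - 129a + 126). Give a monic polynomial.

a + 7

Repeated division with remainder:
  4a^3 + 44a^2 + 64a - 336 = (4/3)(3a^3 - 129a + 126) + (44a^2 + 236a - 504)
  3a^3 - 129a + 126 = ((3/44)a - 177/484)(44a^2 + 236a - 504) + (-(1008/121)a - 7056/121)
  44a^2 + 236a - 504 = (-(1331/252)a + 121/14)(-(1008/121)a - 7056/121) + (0)
Last nonzero remainder: -(1008/121)a - 7056/121. Dividing through by -1008/121 gives the monic gcd a + 7.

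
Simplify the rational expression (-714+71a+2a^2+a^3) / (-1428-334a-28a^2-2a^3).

By polynomial division,
  a^3+2a^2+71a-714 = (-1/2)(-2a^3-28a^2-334a-1428) + (-12a^2-96a-1428)
  -2a^3-28a^2-334a-1428 = ((1/6)a+1)(-12a^2-96a-1428) + (0)
Last nonzero remainder: -12a^2-96a-1428. Dividing through by -12 gives the monic gcd a^2+8a+119.
Cancel a^2+8a+119 from numerator and denominator to get the reduced form.

(6-a)/(12+2a)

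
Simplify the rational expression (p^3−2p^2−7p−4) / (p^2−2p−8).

(p^2+2p+1)/(p+2)

Repeated division with remainder:
  p^3−2p^2−7p−4 = (p)(p^2−2p−8) + (p−4)
  p^2−2p−8 = (p+2)(p−4) + (0)
The last nonzero remainder p−4 is already monic.
Cancel p−4 from numerator and denominator to get the reduced form.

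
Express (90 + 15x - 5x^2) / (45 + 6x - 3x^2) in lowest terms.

By polynomial division,
  -5x^2 + 15x + 90 = (5/3)(-3x^2 + 6x + 45) + (5x + 15)
  -3x^2 + 6x + 45 = (-(3/5)x + 3)(5x + 15) + (0)
Last nonzero remainder: 5x + 15. Dividing through by 5 gives the monic gcd x + 3.
Cancel x + 3 from numerator and denominator to get the reduced form.

(-30 + 5x)/(-15 + 3x)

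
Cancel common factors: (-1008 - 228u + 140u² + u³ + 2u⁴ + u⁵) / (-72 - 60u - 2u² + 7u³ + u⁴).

(28 - 3u + u²)/(2 + u)

Apply the Euclidean algorithm:
  u⁵ + 2u⁴ + u³ + 140u² - 228u - 1008 = (u - 5)(u⁴ + 7u³ - 2u² - 60u - 72) + (38u³ + 190u² - 456u - 1368)
  u⁴ + 7u³ - 2u² - 60u - 72 = ((1/38)u + 1/19)(38u³ + 190u² - 456u - 1368) + (0)
Last nonzero remainder: 38u³ + 190u² - 456u - 1368. Dividing through by 38 gives the monic gcd u³ + 5u² - 12u - 36.
Cancel u³ + 5u² - 12u - 36 from numerator and denominator to get the reduced form.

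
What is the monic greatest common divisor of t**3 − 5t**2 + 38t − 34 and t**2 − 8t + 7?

t − 1

Euclidean algorithm in ℚ[t]:
  t**3 − 5t**2 + 38t − 34 = (t + 3)(t**2 − 8t + 7) + (55t − 55)
  t**2 − 8t + 7 = ((1/55)t − 7/55)(55t − 55) + (0)
Last nonzero remainder: 55t − 55. Dividing through by 55 gives the monic gcd t − 1.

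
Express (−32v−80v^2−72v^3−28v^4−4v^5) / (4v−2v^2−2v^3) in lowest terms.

Apply the Euclidean algorithm:
  −4v^5−28v^4−72v^3−80v^2−32v = (2v^2+12v+28)(−2v^3−2v^2+4v) + (−72v^2−144v)
  −2v^3−2v^2+4v = ((1/36)v−1/36)(−72v^2−144v) + (0)
Last nonzero remainder: −72v^2−144v. Dividing through by −72 gives the monic gcd v^2+2v.
Cancel v^2+2v from numerator and denominator to get the reduced form.

(8+16v+10v^2+2v^3)/(−1+v)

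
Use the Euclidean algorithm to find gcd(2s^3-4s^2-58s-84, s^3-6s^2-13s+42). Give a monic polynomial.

s^2-4s-21

Repeated division with remainder:
  2s^3-4s^2-58s-84 = (2)(s^3-6s^2-13s+42) + (8s^2-32s-168)
  s^3-6s^2-13s+42 = ((1/8)s-1/4)(8s^2-32s-168) + (0)
Last nonzero remainder: 8s^2-32s-168. Dividing through by 8 gives the monic gcd s^2-4s-21.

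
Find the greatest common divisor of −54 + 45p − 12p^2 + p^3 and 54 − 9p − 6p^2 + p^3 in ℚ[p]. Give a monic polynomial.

By polynomial division,
  p^3 − 12p^2 + 45p − 54 = (p^3 − 6p^2 − 9p + 54) + (−6p^2 + 54p − 108)
  p^3 − 6p^2 − 9p + 54 = (−(1/6)p − 1/2)(−6p^2 + 54p − 108) + (0)
Last nonzero remainder: −6p^2 + 54p − 108. Dividing through by −6 gives the monic gcd p^2 − 9p + 18.

18 − 9p + p^2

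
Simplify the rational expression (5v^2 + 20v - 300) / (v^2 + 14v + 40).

(5v - 30)/(v + 4)

Euclidean algorithm in ℚ[v]:
  5v^2 + 20v - 300 = (5)(v^2 + 14v + 40) + (-50v - 500)
  v^2 + 14v + 40 = (-(1/50)v - 2/25)(-50v - 500) + (0)
Last nonzero remainder: -50v - 500. Dividing through by -50 gives the monic gcd v + 10.
Cancel v + 10 from numerator and denominator to get the reduced form.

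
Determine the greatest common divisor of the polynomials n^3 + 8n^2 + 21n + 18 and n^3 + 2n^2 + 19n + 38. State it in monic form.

Repeated division with remainder:
  n^3 + 8n^2 + 21n + 18 = (n^3 + 2n^2 + 19n + 38) + (6n^2 + 2n − 20)
  n^3 + 2n^2 + 19n + 38 = ((1/6)n + 5/18)(6n^2 + 2n − 20) + ((196/9)n + 392/9)
  6n^2 + 2n − 20 = ((27/98)n − 45/98)((196/9)n + 392/9) + (0)
Last nonzero remainder: (196/9)n + 392/9. Dividing through by 196/9 gives the monic gcd n + 2.

n + 2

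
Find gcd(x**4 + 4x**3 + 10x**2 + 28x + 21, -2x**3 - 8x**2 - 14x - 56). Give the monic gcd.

By polynomial division,
  x**4 + 4x**3 + 10x**2 + 28x + 21 = (-(1/2)x)(-2x**3 - 8x**2 - 14x - 56) + (3x**2 + 21)
  -2x**3 - 8x**2 - 14x - 56 = (-(2/3)x - 8/3)(3x**2 + 21) + (0)
Last nonzero remainder: 3x**2 + 21. Dividing through by 3 gives the monic gcd x**2 + 7.

x**2 + 7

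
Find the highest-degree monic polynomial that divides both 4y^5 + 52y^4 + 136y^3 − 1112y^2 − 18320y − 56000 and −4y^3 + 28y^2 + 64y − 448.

By polynomial division,
  4y^5 + 52y^4 + 136y^3 − 1112y^2 − 18320y − 56000 = (−y^2 − 20y − 190)(−4y^3 + 28y^2 + 64y − 448) + (5040y^2 − 15120y − 141120)
  −4y^3 + 28y^2 + 64y − 448 = (−(1/1260)y + 1/315)(5040y^2 − 15120y − 141120) + (0)
Last nonzero remainder: 5040y^2 − 15120y − 141120. Dividing through by 5040 gives the monic gcd y^2 − 3y − 28.

y^2 − 3y − 28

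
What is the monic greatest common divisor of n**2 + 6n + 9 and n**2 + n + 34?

1

Euclidean algorithm in ℚ[n]:
  n**2 + 6n + 9 = (n**2 + n + 34) + (5n - 25)
  n**2 + n + 34 = ((1/5)n + 6/5)(5n - 25) + (64)
  5n - 25 = ((5/64)n - 25/64)(64) + (0)
The last nonzero remainder is the constant 64, so the polynomials are coprime and gcd = 1.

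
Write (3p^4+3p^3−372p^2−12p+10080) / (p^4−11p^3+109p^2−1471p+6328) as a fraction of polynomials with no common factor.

(3p^2+48p+180)/(p^2+4p+113)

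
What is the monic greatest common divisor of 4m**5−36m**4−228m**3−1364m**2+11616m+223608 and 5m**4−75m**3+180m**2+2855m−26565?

m**2−4m−77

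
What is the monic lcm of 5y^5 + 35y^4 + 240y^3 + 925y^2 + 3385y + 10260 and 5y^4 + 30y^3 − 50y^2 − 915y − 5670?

y^7 + 8y^6 + 13y^5 − 61y^4 − 1154y^3 − 5041y^2 − 26382y − 86184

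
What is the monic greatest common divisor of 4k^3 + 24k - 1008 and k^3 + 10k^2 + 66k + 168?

Euclidean algorithm in ℚ[k]:
  4k^3 + 24k - 1008 = (4)(k^3 + 10k^2 + 66k + 168) + (-40k^2 - 240k - 1680)
  k^3 + 10k^2 + 66k + 168 = (-(1/40)k - 1/10)(-40k^2 - 240k - 1680) + (0)
Last nonzero remainder: -40k^2 - 240k - 1680. Dividing through by -40 gives the monic gcd k^2 + 6k + 42.

k^2 + 6k + 42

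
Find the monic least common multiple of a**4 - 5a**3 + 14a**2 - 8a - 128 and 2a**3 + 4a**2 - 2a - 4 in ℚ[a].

a**6 - 5a**5 + 13a**4 - 3a**3 - 142a**2 + 8a + 128

Euclidean algorithm in ℚ[a]:
  a**4 - 5a**3 + 14a**2 - 8a - 128 = ((1/2)a - 7/2)(2a**3 + 4a**2 - 2a - 4) + (29a**2 - 13a - 142)
  2a**3 + 4a**2 - 2a - 4 = ((2/29)a + 142/841)(29a**2 - 13a - 142) + ((8400/841)a + 16800/841)
  29a**2 - 13a - 142 = ((24389/8400)a - 59711/8400)((8400/841)a + 16800/841) + (0)
Last nonzero remainder: (8400/841)a + 16800/841. Dividing through by 8400/841 gives the monic gcd a + 2.
Then lcm(f, g) = f·g / gcd(f, g); expanding and making the result monic gives the answer.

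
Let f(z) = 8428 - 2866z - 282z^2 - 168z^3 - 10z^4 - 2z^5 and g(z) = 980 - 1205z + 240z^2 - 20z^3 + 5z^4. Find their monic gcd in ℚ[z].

49 + z + z^2

Repeated division with remainder:
  -2z^5 - 10z^4 - 168z^3 - 282z^2 - 2866z + 8428 = (-(2/5)z - 18/5)(5z^4 - 20z^3 + 240z^2 - 1205z + 980) + (-144z^3 + 100z^2 - 6812z + 11956)
  5z^4 - 20z^3 + 240z^2 - 1205z + 980 = (-(5/144)z + 595/5184)(-144z^3 + 100z^2 - 6812z + 11956) + (-(10375/1296)z^2 - (10375/1296)z - 508375/1296)
  -144z^3 + 100z^2 - 6812z + 11956 = ((186624/10375)z - 316224/10375)(-(10375/1296)z^2 - (10375/1296)z - 508375/1296) + (0)
Last nonzero remainder: -(10375/1296)z^2 - (10375/1296)z - 508375/1296. Dividing through by -10375/1296 gives the monic gcd z^2 + z + 49.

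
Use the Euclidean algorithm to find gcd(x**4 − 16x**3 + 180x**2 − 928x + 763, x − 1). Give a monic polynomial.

Euclidean algorithm in ℚ[x]:
  x**4 − 16x**3 + 180x**2 − 928x + 763 = (x**3 − 15x**2 + 165x − 763)(x − 1) + (0)
The last nonzero remainder x − 1 is already monic.

x − 1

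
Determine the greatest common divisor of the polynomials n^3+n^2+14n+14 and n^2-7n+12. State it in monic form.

1

By polynomial division,
  n^3+n^2+14n+14 = (n+8)(n^2-7n+12) + (58n-82)
  n^2-7n+12 = ((1/58)n-81/841)(58n-82) + (3450/841)
  58n-82 = ((24389/1725)n-34481/1725)(3450/841) + (0)
The last nonzero remainder is the constant 3450/841, so the polynomials are coprime and gcd = 1.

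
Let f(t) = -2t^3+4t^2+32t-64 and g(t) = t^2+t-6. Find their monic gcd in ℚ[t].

By polynomial division,
  -2t^3+4t^2+32t-64 = (-2t+6)(t^2+t-6) + (14t-28)
  t^2+t-6 = ((1/14)t+3/14)(14t-28) + (0)
Last nonzero remainder: 14t-28. Dividing through by 14 gives the monic gcd t-2.

t-2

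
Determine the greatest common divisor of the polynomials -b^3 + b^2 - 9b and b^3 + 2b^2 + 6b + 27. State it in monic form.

Euclidean algorithm in ℚ[b]:
  -b^3 + b^2 - 9b = (-1)(b^3 + 2b^2 + 6b + 27) + (3b^2 - 3b + 27)
  b^3 + 2b^2 + 6b + 27 = ((1/3)b + 1)(3b^2 - 3b + 27) + (0)
Last nonzero remainder: 3b^2 - 3b + 27. Dividing through by 3 gives the monic gcd b^2 - b + 9.

b^2 - b + 9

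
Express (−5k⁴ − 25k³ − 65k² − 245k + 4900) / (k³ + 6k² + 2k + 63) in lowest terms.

(−5k³ + 10k² − 135k + 700)/(k² − k + 9)

Euclidean algorithm in ℚ[k]:
  −5k⁴ − 25k³ − 65k² − 245k + 4900 = (−5k + 5)(k³ + 6k² + 2k + 63) + (−85k² + 60k + 4585)
  k³ + 6k² + 2k + 63 = (−(1/85)k − 114/1445)(−85k² + 60k + 4585) + ((17535/289)k + 122745/289)
  −85k² + 60k + 4585 = (−(4913/3507)k + 37859/3507)((17535/289)k + 122745/289) + (0)
Last nonzero remainder: (17535/289)k + 122745/289. Dividing through by 17535/289 gives the monic gcd k + 7.
Cancel k + 7 from numerator and denominator to get the reduced form.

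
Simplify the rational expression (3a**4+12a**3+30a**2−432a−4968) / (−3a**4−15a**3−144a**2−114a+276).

Euclidean algorithm in ℚ[a]:
  3a**4+12a**3+30a**2−432a−4968 = (−1)(−3a**4−15a**3−144a**2−114a+276) + (−3a**3−114a**2−546a−4692)
  −3a**4−15a**3−144a**2−114a+276 = (a−33)(−3a**3−114a**2−546a−4692) + (−3360a**2−13440a−154560)
  −3a**3−114a**2−546a−4692 = ((1/1120)a+17/560)(−3360a**2−13440a−154560) + (0)
Last nonzero remainder: −3360a**2−13440a−154560. Dividing through by −3360 gives the monic gcd a**2+4a+46.
Cancel a**2+4a+46 from numerator and denominator to get the reduced form.

(−a**2+36)/(a**2+a−2)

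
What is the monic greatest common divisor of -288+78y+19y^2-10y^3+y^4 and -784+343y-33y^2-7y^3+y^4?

Repeated division with remainder:
  y^4-10y^3+19y^2+78y-288 = (y^4-7y^3-33y^2+343y-784) + (-3y^3+52y^2-265y+496)
  y^4-7y^3-33y^2+343y-784 = (-(1/3)y-31/9)(-3y^3+52y^2-265y+496) + ((520/9)y^2-(3640/9)y+8320/9)
  -3y^3+52y^2-265y+496 = (-(27/520)y+279/520)((520/9)y^2-(3640/9)y+8320/9) + (0)
Last nonzero remainder: (520/9)y^2-(3640/9)y+8320/9. Dividing through by 520/9 gives the monic gcd y^2-7y+16.

16-7y+y^2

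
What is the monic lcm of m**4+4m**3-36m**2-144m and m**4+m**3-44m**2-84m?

m**6-m**5-70m**4-20m**3+1224m**2+2016m

By polynomial division,
  m**4+4m**3-36m**2-144m = (m**4+m**3-44m**2-84m) + (3m**3+8m**2-60m)
  m**4+m**3-44m**2-84m = ((1/3)m-5/9)(3m**3+8m**2-60m) + (-(176/9)m**2-(352/3)m)
  3m**3+8m**2-60m = (-(27/176)m+45/88)(-(176/9)m**2-(352/3)m) + (0)
Last nonzero remainder: -(176/9)m**2-(352/3)m. Dividing through by -176/9 gives the monic gcd m**2+6m.
Then lcm(f, g) = f·g / gcd(f, g); expanding and making the result monic gives the answer.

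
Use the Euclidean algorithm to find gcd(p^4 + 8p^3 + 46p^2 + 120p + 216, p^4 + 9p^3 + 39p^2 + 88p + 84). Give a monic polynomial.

p^2 + 4p + 12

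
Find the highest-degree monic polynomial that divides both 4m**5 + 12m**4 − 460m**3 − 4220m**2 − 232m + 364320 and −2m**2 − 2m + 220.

Repeated division with remainder:
  4m**5 + 12m**4 − 460m**3 − 4220m**2 − 232m + 364320 = (−2m**3 − 4m**2 + 14m + 1656)(−2m**2 − 2m + 220) + (0)
Last nonzero remainder: −2m**2 − 2m + 220. Dividing through by −2 gives the monic gcd m**2 + m − 110.

m**2 + m − 110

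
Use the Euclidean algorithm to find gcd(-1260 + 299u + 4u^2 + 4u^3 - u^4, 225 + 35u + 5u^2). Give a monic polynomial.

45 + 7u + u^2

Euclidean algorithm in ℚ[u]:
  -u^4 + 4u^3 + 4u^2 + 299u - 1260 = (-(1/5)u^2 + (11/5)u - 28/5)(5u^2 + 35u + 225) + (0)
Last nonzero remainder: 5u^2 + 35u + 225. Dividing through by 5 gives the monic gcd u^2 + 7u + 45.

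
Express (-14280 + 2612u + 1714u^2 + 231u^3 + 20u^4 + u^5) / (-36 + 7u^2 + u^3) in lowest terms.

By polynomial division,
  u^5 + 20u^4 + 231u^3 + 1714u^2 + 2612u - 14280 = (u^2 + 13u + 140)(u^3 + 7u^2 - 36) + (770u^2 + 3080u - 9240)
  u^3 + 7u^2 - 36 = ((1/770)u + 3/770)(770u^2 + 3080u - 9240) + (0)
Last nonzero remainder: 770u^2 + 3080u - 9240. Dividing through by 770 gives the monic gcd u^2 + 4u - 12.
Cancel u^2 + 4u - 12 from numerator and denominator to get the reduced form.

(1190 + 179u + 16u^2 + u^3)/(3 + u)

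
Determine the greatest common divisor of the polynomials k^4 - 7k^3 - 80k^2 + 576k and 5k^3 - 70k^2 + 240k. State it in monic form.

k^2 - 8k

By polynomial division,
  k^4 - 7k^3 - 80k^2 + 576k = ((1/5)k + 7/5)(5k^3 - 70k^2 + 240k) + (-30k^2 + 240k)
  5k^3 - 70k^2 + 240k = (-(1/6)k + 1)(-30k^2 + 240k) + (0)
Last nonzero remainder: -30k^2 + 240k. Dividing through by -30 gives the monic gcd k^2 - 8k.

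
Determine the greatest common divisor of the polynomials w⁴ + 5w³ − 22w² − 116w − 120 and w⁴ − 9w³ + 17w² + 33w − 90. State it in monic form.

Euclidean algorithm in ℚ[w]:
  w⁴ + 5w³ − 22w² − 116w − 120 = (w⁴ − 9w³ + 17w² + 33w − 90) + (14w³ − 39w² − 149w − 30)
  w⁴ − 9w³ + 17w² + 33w − 90 = ((1/14)w − 87/196)(14w³ − 39w² − 149w − 30) + ((2025/196)w² − (6075/196)w − 10125/98)
  14w³ − 39w² − 149w − 30 = ((2744/2025)w + 196/675)((2025/196)w² − (6075/196)w − 10125/98) + (0)
Last nonzero remainder: (2025/196)w² − (6075/196)w − 10125/98. Dividing through by 2025/196 gives the monic gcd w² − 3w − 10.

w² − 3w − 10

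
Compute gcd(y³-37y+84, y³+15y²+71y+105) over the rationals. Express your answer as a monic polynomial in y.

By polynomial division,
  y³-37y+84 = (y³+15y²+71y+105) + (-15y²-108y-21)
  y³+15y²+71y+105 = (-(1/15)y-13/25)(-15y²-108y-21) + ((336/25)y+2352/25)
  -15y²-108y-21 = (-(125/112)y-25/112)((336/25)y+2352/25) + (0)
Last nonzero remainder: (336/25)y+2352/25. Dividing through by 336/25 gives the monic gcd y+7.

y+7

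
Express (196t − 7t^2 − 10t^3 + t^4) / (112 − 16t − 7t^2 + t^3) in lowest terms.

Repeated division with remainder:
  t^4 − 10t^3 − 7t^2 + 196t = (t − 3)(t^3 − 7t^2 − 16t + 112) + (−12t^2 + 36t + 336)
  t^3 − 7t^2 − 16t + 112 = (−(1/12)t + 1/3)(−12t^2 + 36t + 336) + (0)
Last nonzero remainder: −12t^2 + 36t + 336. Dividing through by −12 gives the monic gcd t^2 − 3t − 28.
Cancel t^2 − 3t − 28 from numerator and denominator to get the reduced form.

(−7t + t^2)/(−4 + t)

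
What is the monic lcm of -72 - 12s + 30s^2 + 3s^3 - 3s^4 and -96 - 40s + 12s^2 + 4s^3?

By polynomial division,
  -3s^4 + 3s^3 + 30s^2 - 12s - 72 = (-(3/4)s + 3)(4s^3 + 12s^2 - 40s - 96) + (-36s^2 + 36s + 216)
  4s^3 + 12s^2 - 40s - 96 = (-(1/9)s - 4/9)(-36s^2 + 36s + 216) + (0)
Last nonzero remainder: -36s^2 + 36s + 216. Dividing through by -36 gives the monic gcd s^2 - s - 6.
Then lcm(f, g) = f·g / gcd(f, g); expanding and making the result monic gives the answer.

96 + 40s - 36s^2 - 14s^3 + 3s^4 + s^5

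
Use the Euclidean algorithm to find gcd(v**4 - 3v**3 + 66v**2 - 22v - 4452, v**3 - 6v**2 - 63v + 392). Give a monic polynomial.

By polynomial division,
  v**4 - 3v**3 + 66v**2 - 22v - 4452 = (v + 3)(v**3 - 6v**2 - 63v + 392) + (147v**2 - 225v - 5628)
  v**3 - 6v**2 - 63v + 392 = ((1/147)v - 73/2401)(147v**2 - 225v - 5628) + (-(75764/2401)v + 75764/343)
  147v**2 - 225v - 5628 = (-(352947/75764)v - 482601/18941)(-(75764/2401)v + 75764/343) + (0)
Last nonzero remainder: -(75764/2401)v + 75764/343. Dividing through by -75764/2401 gives the monic gcd v - 7.

v - 7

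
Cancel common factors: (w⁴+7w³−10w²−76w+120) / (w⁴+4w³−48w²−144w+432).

(w²+3w−10)/(w²−36)

Euclidean algorithm in ℚ[w]:
  w⁴+7w³−10w²−76w+120 = (w⁴+4w³−48w²−144w+432) + (3w³+38w²+68w−312)
  w⁴+4w³−48w²−144w+432 = ((1/3)w−26/9)(3w³+38w²+68w−312) + ((352/9)w²+(1408/9)w−1408/3)
  3w³+38w²+68w−312 = ((27/352)w+117/176)((352/9)w²+(1408/9)w−1408/3) + (0)
Last nonzero remainder: (352/9)w²+(1408/9)w−1408/3. Dividing through by 352/9 gives the monic gcd w²+4w−12.
Cancel w²+4w−12 from numerator and denominator to get the reduced form.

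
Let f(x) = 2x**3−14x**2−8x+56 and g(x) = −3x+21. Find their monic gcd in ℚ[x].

x−7

Apply the Euclidean algorithm:
  2x**3−14x**2−8x+56 = (−(2/3)x**2+8/3)(−3x+21) + (0)
Last nonzero remainder: −3x+21. Dividing through by −3 gives the monic gcd x−7.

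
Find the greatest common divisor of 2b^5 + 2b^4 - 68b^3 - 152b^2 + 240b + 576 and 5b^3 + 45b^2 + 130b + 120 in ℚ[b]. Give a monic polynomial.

b^3 + 9b^2 + 26b + 24

Repeated division with remainder:
  2b^5 + 2b^4 - 68b^3 - 152b^2 + 240b + 576 = ((2/5)b^2 - (16/5)b + 24/5)(5b^3 + 45b^2 + 130b + 120) + (0)
Last nonzero remainder: 5b^3 + 45b^2 + 130b + 120. Dividing through by 5 gives the monic gcd b^3 + 9b^2 + 26b + 24.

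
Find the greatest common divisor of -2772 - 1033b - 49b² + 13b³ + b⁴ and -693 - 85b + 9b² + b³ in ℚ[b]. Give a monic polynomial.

By polynomial division,
  b⁴ + 13b³ - 49b² - 1033b - 2772 = (b + 4)(b³ + 9b² - 85b - 693) + (0)
The last nonzero remainder b³ + 9b² - 85b - 693 is already monic.

-693 - 85b + 9b² + b³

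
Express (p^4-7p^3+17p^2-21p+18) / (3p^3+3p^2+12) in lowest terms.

By polynomial division,
  p^4-7p^3+17p^2-21p+18 = ((1/3)p-8/3)(3p^3+3p^2+12) + (25p^2-25p+50)
  3p^3+3p^2+12 = ((3/25)p+6/25)(25p^2-25p+50) + (0)
Last nonzero remainder: 25p^2-25p+50. Dividing through by 25 gives the monic gcd p^2-p+2.
Cancel p^2-p+2 from numerator and denominator to get the reduced form.

(p^2-6p+9)/(3p+6)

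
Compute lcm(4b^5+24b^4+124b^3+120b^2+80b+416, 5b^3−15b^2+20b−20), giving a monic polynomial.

b^6+4b^5+19b^4−32b^3−40b^2+64b−208

Euclidean algorithm in ℚ[b]:
  4b^5+24b^4+124b^3+120b^2+80b+416 = ((4/5)b^2+(36/5)b+216/5)(5b^3−15b^2+20b−20) + (640b^2−640b+1280)
  5b^3−15b^2+20b−20 = ((1/128)b−1/64)(640b^2−640b+1280) + (0)
Last nonzero remainder: 640b^2−640b+1280. Dividing through by 640 gives the monic gcd b^2−b+2.
Then lcm(f, g) = f·g / gcd(f, g); expanding and making the result monic gives the answer.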